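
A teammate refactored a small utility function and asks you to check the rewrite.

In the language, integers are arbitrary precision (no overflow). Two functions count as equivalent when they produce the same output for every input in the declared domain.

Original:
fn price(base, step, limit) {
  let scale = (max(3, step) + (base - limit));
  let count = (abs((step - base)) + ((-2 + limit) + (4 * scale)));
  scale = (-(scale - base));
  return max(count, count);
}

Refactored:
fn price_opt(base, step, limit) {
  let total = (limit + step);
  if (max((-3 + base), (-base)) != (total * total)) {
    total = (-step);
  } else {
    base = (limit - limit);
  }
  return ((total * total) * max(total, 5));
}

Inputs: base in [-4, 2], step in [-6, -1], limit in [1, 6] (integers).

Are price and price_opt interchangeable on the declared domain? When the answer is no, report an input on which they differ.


Run the pair on base=-4, step=-6, limit=1.
price: scale becomes -2; next count becomes -7; next scale becomes -2; next final value -7
price_opt: total becomes -5; next (max((-3 + base), (-base)) != (total * total)) evaluates to true; next total becomes 6; next final value 216
-7 against 216: the behavior changed.
verdict: not equivalent; witness: base=-4, step=-6, limit=1


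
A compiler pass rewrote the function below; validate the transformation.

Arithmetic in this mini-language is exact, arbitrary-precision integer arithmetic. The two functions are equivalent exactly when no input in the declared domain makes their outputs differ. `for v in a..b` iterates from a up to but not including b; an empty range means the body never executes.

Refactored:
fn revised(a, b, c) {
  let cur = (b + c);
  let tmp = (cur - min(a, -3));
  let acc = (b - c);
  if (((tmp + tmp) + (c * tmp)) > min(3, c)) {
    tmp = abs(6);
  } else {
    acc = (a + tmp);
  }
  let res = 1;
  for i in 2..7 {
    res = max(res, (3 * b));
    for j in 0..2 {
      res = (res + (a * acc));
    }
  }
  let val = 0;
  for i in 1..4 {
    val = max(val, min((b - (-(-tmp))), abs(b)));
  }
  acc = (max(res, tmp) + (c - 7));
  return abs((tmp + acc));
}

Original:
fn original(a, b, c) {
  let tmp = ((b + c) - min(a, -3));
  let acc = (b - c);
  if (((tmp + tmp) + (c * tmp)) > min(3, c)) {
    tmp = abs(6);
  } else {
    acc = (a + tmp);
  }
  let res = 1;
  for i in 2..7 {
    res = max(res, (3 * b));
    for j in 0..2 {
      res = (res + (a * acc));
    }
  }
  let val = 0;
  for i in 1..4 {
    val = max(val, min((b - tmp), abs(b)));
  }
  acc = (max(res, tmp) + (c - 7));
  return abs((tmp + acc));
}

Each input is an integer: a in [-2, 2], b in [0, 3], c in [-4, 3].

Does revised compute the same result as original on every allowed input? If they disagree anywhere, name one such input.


Behavior is preserved: although statement counts differ, plus local variable names differ, the outputs never diverge.
Tracing a=0, b=0, c=1: original: tmp := 4 | acc := -1 | (((tmp + tmp) + (c * tmp)) > min(3, c)): true | tmp := 6 | res := 1 | iter i=2: | res := 1 | iter j=0: | res := 1 | iter j=1: | res := 1 | iter i=3: | res := 1 | iter j=0: | res := 1 | iter j=1: | res := 1 | iter i=4: | res := 1 | iter j=0: | res := 1 | iter j=1: | res := 1 | iter i=5: | res := 1 | iter j=0: | res := 1 | iter j=1: | res := 1 | iter i=6: | res := 1 | iter j=0: | res := 1 | iter j=1: | res := 1 | val := 0 | iter i=1: | val := 0 | iter i=2: | val := 0 | iter i=3: | val := 0 | acc := 0 | result 6 | revised: cur := 1 | tmp := 4 | acc := -1 | (((tmp + tmp) + (c * tmp)) > min(3, c)): true | tmp := 6 | res := 1 | iter i=2: | res := 1 | iter j=0: | res := 1 | iter j=1: | res := 1 | iter i=3: | res := 1 | iter j=0: | res := 1 | iter j=1: | res := 1 | iter i=4: | res := 1 | iter j=0: | res := 1 | iter j=1: | res := 1 | iter i=5: | res := 1 | iter j=0: | res := 1 | iter j=1: | res := 1 | iter i=6: | res := 1 | iter j=0: | res := 1 | iter j=1: | res := 1 | val := 0 | iter i=1: | val := 0 | iter i=2: | val := 0 | iter i=3: | val := 0 | acc := 0 | result 6 — matching result 6.
Sweeping the whole domain (160 inputs) finds no disagreement.
verdict: equivalent


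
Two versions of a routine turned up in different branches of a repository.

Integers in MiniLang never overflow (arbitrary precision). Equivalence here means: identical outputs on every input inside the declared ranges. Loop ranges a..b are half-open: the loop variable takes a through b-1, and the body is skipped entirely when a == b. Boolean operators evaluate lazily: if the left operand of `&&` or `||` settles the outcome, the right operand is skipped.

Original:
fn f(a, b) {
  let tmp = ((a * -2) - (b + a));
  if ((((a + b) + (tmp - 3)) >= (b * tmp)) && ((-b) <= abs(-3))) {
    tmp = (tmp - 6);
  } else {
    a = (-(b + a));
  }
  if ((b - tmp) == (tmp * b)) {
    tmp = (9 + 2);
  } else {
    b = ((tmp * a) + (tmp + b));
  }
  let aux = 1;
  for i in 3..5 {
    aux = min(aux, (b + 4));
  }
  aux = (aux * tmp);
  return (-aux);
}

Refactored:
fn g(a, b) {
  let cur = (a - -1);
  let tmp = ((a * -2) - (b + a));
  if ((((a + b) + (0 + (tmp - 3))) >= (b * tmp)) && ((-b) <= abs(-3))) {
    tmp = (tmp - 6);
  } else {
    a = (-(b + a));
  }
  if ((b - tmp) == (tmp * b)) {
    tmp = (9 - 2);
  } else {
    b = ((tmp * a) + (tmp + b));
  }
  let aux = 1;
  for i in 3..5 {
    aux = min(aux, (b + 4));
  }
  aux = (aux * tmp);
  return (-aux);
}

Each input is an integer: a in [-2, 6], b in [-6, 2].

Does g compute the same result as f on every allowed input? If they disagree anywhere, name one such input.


Run the pair on a=-2, b=-2.
f: tmp = 8; ((((a + b) + (tmp - 3)) >= (b * tmp)) && ((-b) <= abs(-3))) -> true; tmp = 2; ((b - tmp) == (tmp * b)) -> true; tmp = 11; aux = 1; [i=3]; aux = 1; [i=4]; aux = 1; aux = 11; return -11
g: cur = -1; tmp = 8; ((((a + b) + (0 + (tmp - 3))) >= (b * tmp)) && ((-b) <= abs(-3))) -> true; tmp = 2; ((b - tmp) == (tmp * b)) -> true; tmp = 7; aux = 1; [i=3]; aux = 1; [i=4]; aux = 1; aux = 7; return -7
-11 vs -7 — the two versions disagree here.
verdict: not equivalent; witness: a=-2, b=-2


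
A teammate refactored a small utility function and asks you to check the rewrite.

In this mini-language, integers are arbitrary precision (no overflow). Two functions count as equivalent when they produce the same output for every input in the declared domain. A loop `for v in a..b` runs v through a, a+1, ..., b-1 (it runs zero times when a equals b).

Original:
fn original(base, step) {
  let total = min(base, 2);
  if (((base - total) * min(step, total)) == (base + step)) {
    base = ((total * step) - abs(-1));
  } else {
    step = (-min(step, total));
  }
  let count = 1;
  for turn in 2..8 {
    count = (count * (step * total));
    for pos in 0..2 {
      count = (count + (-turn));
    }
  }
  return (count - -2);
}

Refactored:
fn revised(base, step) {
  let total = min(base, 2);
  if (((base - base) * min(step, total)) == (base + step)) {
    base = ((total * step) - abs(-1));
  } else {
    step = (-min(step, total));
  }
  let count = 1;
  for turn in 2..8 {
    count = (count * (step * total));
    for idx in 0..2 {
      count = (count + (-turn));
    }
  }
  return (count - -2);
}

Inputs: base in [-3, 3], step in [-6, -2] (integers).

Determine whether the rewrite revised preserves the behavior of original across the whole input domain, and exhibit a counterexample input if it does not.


Take base=3, step=-3.
original: total becomes 2; next (((base - total) * min(step, total)) == (base + step)) evaluates to false; next step becomes 3; next count becomes 1; next at turn=2:; next count becomes 6; next at pos=0:; next count becomes 4; next at pos=1:; next count becomes 2; next at turn=3:; next count becomes 12; next at pos=0:; next count becomes 9; next at pos=1:; next count becomes 6; next at turn=4:; next count becomes 36; next at pos=0:; next count becomes 32; next at pos=1:; next count becomes 28; next at turn=5:; next count becomes 168; next at pos=0:; next count becomes 163; next at pos=1:; next count becomes 158; next at turn=6:; next count becomes 948; next at pos=0:; next count becomes 942; next at pos=1:; next count becomes 936; next at turn=7:; next count becomes 5616; next at pos=0:; next count becomes 5609; next at pos=1:; next count becomes 5602; next final value 5604
revised: total becomes 2; next (((base - base) * min(step, total)) == (base + step)) evaluates to true; next base becomes -7; next count becomes 1; next at turn=2:; next count becomes -6; next at idx=0:; next count becomes -8; next at idx=1:; next count becomes -10; next at turn=3:; next count becomes 60; next at idx=0:; next count becomes 57; next at idx=1:; next count becomes 54; next at turn=4:; next count becomes -324; next at idx=0:; next count becomes -328; next at idx=1:; next count becomes -332; next at turn=5:; next count becomes 1992; next at idx=0:; next count becomes 1987; next at idx=1:; next count becomes 1982; next at turn=6:; next count becomes -11892; next at idx=0:; next count becomes -11898; next at idx=1:; next count becomes -11904; next at turn=7:; next count becomes 71424; next at idx=0:; next count becomes 71417; next at idx=1:; next count becomes 71410; next final value 71412
5604 vs 71412 — the two versions disagree here.
verdict: not equivalent; witness: base=3, step=-3


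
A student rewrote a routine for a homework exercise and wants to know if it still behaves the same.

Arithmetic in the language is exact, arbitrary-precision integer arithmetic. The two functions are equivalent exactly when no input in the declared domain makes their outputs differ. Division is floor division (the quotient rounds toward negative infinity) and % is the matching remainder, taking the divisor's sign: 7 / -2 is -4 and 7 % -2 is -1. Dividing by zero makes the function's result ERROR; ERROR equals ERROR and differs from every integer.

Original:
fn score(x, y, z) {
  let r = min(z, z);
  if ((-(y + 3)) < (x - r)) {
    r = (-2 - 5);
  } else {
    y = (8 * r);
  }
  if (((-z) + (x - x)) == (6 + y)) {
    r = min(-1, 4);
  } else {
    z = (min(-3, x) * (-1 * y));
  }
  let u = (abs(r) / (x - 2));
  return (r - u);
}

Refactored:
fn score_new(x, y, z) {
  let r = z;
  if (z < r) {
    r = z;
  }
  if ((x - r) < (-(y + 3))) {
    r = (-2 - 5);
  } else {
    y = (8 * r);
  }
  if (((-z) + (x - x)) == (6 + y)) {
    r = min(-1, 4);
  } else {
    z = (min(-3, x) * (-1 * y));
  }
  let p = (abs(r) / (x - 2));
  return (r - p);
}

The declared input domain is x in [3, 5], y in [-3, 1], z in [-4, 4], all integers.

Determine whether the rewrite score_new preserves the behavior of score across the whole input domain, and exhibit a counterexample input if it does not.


Not equivalent: x=3, y=-3, z=-4 separates them (-14 vs -8).
score: r=-4, then ((-(y + 3)) < (x - r)) is true, then r=-7, then (((-z) + (x - x)) == (6 + y)) is false, then z=-9, then u=7, then returns -14
score_new: r=-4, then (z < r) is false, then ((x - r) < (-(y + 3))) is false, then y=-32, then (((-z) + (x - x)) == (6 + y)) is false, then z=-96, then p=4, then returns -8
verdict: not equivalent; witness: x=3, y=-3, z=-4


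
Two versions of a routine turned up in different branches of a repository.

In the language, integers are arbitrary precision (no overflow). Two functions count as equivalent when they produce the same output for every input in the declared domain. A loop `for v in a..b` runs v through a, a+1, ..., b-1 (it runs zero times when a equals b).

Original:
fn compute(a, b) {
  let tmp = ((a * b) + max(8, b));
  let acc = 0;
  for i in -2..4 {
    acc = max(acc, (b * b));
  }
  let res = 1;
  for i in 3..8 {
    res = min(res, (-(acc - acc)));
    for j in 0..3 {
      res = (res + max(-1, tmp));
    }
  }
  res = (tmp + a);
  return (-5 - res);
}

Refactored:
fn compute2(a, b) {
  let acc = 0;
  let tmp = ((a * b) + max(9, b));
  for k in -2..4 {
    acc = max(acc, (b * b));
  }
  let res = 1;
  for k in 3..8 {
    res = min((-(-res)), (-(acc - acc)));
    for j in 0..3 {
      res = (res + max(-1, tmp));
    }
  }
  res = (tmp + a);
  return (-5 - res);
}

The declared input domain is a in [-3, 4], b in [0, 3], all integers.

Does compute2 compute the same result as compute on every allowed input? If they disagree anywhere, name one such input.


Evaluate both at a=-3, b=0.
compute: tmp becomes 8; next acc becomes 0; next at i=-2:; next acc becomes 0; next at i=-1:; next acc becomes 0; next at i=0:; next acc becomes 0; next at i=1:; next acc becomes 0; next at i=2:; next acc becomes 0; next at i=3:; next acc becomes 0; next res becomes 1; next at i=3:; next res becomes 0; next at j=0:; next res becomes 8; next at j=1:; next res becomes 16; next at j=2:; next res becomes 24; next at i=4:; next res becomes 0; next at j=0:; next res becomes 8; next at j=1:; next res becomes 16; next at j=2:; next res becomes 24; next at i=5:; next res becomes 0; next at j=0:; next res becomes 8; next at j=1:; next res becomes 16; next at j=2:; next res becomes 24; next at i=6:; next res becomes 0; next at j=0:; next res becomes 8; next at j=1:; next res becomes 16; next at j=2:; next res becomes 24; next at i=7:; next res becomes 0; next at j=0:; next res becomes 8; next at j=1:; next res becomes 16; next at j=2:; next res becomes 24; next res becomes 5; next final value -10
compute2: acc becomes 0; next tmp becomes 9; next at k=-2:; next acc becomes 0; next at k=-1:; next acc becomes 0; next at k=0:; next acc becomes 0; next at k=1:; next acc becomes 0; next at k=2:; next acc becomes 0; next at k=3:; next acc becomes 0; next res becomes 1; next at k=3:; next res becomes 0; next at j=0:; next res becomes 9; next at j=1:; next res becomes 18; next at j=2:; next res becomes 27; next at k=4:; next res becomes 0; next at j=0:; next res becomes 9; next at j=1:; next res becomes 18; next at j=2:; next res becomes 27; next at k=5:; next res becomes 0; next at j=0:; next res becomes 9; next at j=1:; next res becomes 18; next at j=2:; next res becomes 27; next at k=6:; next res becomes 0; next at j=0:; next res becomes 9; next at j=1:; next res becomes 18; next at j=2:; next res becomes 27; next at k=7:; next res becomes 0; next at j=0:; next res becomes 9; next at j=1:; next res becomes 18; next at j=2:; next res becomes 27; next res becomes 6; next final value -11
-10 != -11, so the rewrite changes behavior.
verdict: not equivalent; witness: a=-3, b=0


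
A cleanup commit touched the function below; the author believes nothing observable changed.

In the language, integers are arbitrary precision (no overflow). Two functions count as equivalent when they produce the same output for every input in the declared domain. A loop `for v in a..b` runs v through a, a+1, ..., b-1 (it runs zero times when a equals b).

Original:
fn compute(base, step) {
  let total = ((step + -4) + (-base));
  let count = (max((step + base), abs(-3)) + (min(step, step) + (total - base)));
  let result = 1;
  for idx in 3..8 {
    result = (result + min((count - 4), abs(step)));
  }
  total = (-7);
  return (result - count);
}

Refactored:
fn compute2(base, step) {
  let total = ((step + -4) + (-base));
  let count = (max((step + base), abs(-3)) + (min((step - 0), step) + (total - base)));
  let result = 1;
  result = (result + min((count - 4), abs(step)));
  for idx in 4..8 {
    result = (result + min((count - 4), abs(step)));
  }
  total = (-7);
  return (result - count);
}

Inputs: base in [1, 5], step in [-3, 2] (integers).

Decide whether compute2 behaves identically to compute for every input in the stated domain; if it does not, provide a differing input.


Changes here: constant usage differs; also arithmetic usage differs; also loop structure differs; also min/max/abs usage differs; also statement counts differ; the full 30-point sweep finds no disagreement.
verdict: equivalent


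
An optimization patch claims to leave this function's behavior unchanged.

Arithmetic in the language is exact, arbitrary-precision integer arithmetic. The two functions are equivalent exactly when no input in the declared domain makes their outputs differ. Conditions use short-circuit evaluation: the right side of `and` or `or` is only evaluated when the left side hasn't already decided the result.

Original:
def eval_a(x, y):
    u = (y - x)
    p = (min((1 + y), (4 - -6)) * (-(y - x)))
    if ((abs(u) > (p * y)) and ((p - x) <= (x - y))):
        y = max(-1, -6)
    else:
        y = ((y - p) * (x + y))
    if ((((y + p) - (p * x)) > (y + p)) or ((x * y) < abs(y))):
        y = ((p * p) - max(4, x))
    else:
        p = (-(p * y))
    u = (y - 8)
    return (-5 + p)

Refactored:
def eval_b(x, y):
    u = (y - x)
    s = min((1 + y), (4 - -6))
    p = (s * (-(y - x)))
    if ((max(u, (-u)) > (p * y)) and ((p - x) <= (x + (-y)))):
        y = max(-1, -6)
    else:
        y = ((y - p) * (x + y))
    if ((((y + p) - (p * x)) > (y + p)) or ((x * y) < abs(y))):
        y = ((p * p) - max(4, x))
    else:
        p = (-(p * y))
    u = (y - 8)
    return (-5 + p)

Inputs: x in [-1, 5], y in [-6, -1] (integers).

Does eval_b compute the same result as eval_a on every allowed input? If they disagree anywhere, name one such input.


Side by side, the visible changes include: arithmetic usage differs; min/max/abs usage differs; statement counts differ; local variable names differ.
As a probe, take x=0, y=-6: eval_a runs u=-6, then p=-30, then ((abs(u) > (p * y)) and ((p - x) <= (x - y))) is false, then y=-144, then ((((y + p) - (p * x)) > (y + p)) or ((x * y) < abs(y))) is true, then y=896, then u=888, then returns -35; eval_b runs u=-6, then s=-5, then p=-30, then ((max(u, (-u)) > (p * y)) and ((p - x) <= (x + (-y)))) is false, then y=-144, then ((((y + p) - (p * x)) > (y + p)) or ((x * y) < abs(y))) is true, then y=896, then u=888, then returns -35; both end at -35.
Every one of the 42 inputs gives matching results.
verdict: equivalent


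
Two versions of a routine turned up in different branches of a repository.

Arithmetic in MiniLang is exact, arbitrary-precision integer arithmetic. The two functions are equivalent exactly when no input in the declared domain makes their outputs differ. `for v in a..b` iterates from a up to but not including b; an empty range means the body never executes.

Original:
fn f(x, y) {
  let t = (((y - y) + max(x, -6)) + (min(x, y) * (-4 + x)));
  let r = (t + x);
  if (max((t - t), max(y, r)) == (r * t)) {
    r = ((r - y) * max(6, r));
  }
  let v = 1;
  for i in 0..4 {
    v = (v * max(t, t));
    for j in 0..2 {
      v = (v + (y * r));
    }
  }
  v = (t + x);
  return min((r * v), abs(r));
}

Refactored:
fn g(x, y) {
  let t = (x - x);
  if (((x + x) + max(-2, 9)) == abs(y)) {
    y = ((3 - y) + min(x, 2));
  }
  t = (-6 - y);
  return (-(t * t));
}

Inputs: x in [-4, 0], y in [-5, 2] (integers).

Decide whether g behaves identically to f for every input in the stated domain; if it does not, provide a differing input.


The rewrite breaks on x=-4, y=-5, where the results are 32 and -1.
f: t = 36; r = 32; (max((t - t), max(y, r)) == (r * t)) -> false; v = 1; [i=0]; v = 36; [j=0]; v = -124; [j=1]; v = -284; [i=1]; v = -10224; [j=0]; v = -10384; [j=1]; v = -10544; [i=2]; v = -379584; [j=0]; v = -379744; [j=1]; v = -379904; [i=3]; v = -13676544; [j=0]; v = -13676704; [j=1]; v = -13676864; v = 32; return 32
g: t = 0; (((x + x) + max(-2, 9)) == abs(y)) -> false; t = -1; return -1
verdict: not equivalent; witness: x=-4, y=-5


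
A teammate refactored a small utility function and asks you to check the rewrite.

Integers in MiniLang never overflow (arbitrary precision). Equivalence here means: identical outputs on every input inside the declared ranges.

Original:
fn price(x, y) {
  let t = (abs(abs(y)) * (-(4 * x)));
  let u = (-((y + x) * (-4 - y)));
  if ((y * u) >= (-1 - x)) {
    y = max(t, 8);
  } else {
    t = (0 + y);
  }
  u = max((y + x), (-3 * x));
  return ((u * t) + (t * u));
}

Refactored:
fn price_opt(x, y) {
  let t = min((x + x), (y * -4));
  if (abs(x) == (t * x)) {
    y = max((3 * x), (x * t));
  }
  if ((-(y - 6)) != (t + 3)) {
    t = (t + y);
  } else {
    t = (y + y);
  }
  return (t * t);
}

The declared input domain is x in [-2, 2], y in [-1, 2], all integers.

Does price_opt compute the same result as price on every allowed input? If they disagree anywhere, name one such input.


Take x=-2, y=-1.
price: t=8, then u=-9, then ((y * u) >= (-1 - x)) is true, then y=8, then u=6, then returns 96
price_opt: t=-4, then (abs(x) == (t * x)) is false, then ((-(y - 6)) != (t + 3)) is true, then t=-5, then returns 25
96 vs 25 — the two versions disagree here.
verdict: not equivalent; witness: x=-2, y=-1


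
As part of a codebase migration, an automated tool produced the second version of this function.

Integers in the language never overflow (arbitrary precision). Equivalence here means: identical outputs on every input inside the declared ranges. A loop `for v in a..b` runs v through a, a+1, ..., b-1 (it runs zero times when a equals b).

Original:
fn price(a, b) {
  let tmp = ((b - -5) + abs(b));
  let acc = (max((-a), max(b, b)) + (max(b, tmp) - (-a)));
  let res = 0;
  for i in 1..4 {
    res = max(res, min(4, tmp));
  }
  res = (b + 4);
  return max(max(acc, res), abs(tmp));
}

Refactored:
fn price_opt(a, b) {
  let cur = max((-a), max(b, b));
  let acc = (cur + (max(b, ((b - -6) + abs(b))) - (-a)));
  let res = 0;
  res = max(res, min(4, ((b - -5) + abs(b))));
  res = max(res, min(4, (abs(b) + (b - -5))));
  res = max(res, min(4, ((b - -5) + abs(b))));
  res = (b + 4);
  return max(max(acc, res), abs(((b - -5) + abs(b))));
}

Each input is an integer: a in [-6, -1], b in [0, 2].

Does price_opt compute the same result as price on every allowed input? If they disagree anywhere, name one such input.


Take a=-6, b=0.
price: tmp := 5 | acc := 5 | res := 0 | iter i=1: | res := 4 | iter i=2: | res := 4 | iter i=3: | res := 4 | res := 4 | result 5
price_opt: cur := 6 | acc := 6 | res := 0 | res := 4 | res := 4 | res := 4 | res := 4 | result 6
5 against 6: the behavior changed.
verdict: not equivalent; witness: a=-6, b=0


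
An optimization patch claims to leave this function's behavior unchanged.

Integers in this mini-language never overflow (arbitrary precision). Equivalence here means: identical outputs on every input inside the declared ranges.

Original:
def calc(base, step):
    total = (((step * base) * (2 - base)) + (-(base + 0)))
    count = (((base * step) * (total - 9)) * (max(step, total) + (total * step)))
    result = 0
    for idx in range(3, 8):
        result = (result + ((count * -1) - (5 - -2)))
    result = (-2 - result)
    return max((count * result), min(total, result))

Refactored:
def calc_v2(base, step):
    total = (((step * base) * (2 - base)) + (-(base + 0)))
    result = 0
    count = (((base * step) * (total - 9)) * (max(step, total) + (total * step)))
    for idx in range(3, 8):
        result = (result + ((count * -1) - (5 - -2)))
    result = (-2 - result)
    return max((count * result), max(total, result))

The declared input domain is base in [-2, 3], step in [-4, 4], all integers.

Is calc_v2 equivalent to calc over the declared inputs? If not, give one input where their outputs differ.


Try base=-2, step=-1.
calc: total := 10 | count := 0 | result := 0 | iter idx=3: | result := -7 | iter idx=4: | result := -14 | iter idx=5: | result := -21 | iter idx=6: | result := -28 | iter idx=7: | result := -35 | result := 33 | result 10
calc_v2: total := 10 | result := 0 | count := 0 | iter idx=3: | result := -7 | iter idx=4: | result := -14 | iter idx=5: | result := -21 | iter idx=6: | result := -28 | iter idx=7: | result := -35 | result := 33 | result 33
10 vs 33 — the two versions disagree here.
verdict: not equivalent; witness: base=-2, step=-1


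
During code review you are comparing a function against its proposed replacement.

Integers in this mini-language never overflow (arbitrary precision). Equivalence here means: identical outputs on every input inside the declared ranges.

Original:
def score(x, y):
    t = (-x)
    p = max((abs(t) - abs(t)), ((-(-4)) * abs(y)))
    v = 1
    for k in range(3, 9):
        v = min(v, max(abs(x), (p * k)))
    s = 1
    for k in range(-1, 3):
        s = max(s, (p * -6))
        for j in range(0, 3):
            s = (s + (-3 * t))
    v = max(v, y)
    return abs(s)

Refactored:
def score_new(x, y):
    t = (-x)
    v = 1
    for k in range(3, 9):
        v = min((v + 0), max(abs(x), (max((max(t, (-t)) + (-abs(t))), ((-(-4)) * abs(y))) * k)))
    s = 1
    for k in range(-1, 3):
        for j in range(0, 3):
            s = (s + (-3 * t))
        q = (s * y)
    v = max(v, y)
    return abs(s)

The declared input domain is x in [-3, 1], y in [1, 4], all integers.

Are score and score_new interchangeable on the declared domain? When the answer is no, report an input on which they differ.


At x=-3, y=1: score gives 51, score_new gives 107.
verdict: not equivalent; witness: x=-3, y=1


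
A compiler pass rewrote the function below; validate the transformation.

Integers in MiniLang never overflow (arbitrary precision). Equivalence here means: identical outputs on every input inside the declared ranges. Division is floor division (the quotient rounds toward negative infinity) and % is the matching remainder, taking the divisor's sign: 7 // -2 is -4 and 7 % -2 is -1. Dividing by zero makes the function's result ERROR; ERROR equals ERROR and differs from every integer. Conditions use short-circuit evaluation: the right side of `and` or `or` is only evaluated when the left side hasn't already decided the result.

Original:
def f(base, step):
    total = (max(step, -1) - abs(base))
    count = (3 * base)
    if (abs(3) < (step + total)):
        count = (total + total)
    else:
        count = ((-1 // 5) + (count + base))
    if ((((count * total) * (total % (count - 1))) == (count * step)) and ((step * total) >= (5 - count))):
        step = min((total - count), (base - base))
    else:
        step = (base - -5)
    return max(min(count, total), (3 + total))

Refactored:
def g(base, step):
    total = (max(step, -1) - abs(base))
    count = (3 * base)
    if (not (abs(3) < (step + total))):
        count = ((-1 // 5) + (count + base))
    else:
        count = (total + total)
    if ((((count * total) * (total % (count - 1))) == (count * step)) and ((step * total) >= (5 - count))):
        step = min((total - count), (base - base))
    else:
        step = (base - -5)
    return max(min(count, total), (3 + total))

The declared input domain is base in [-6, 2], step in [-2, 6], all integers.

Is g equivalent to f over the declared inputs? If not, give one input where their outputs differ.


Changes here: boolean connective usage differs; the full 81-point sweep finds no disagreement.
verdict: equivalent


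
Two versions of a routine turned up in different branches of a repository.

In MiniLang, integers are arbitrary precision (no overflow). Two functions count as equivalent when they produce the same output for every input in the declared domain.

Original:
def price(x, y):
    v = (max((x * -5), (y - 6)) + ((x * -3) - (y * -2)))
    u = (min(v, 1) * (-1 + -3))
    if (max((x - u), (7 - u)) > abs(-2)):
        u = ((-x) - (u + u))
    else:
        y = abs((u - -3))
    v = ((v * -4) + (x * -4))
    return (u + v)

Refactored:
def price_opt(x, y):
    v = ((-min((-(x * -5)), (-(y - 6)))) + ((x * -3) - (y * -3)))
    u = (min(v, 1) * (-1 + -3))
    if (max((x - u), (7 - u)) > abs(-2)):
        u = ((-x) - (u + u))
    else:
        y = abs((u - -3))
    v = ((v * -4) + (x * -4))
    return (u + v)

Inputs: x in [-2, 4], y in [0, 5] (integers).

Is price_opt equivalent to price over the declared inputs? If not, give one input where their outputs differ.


These are not equivalent — on x=-2, y=1 the outputs split (-54 vs -58).
price: v=18, then u=-4, then (max((x - u), (7 - u)) > abs(-2)) is true, then u=10, then v=-64, then returns -54
price_opt: v=19, then u=-4, then (max((x - u), (7 - u)) > abs(-2)) is true, then u=10, then v=-68, then returns -58
verdict: not equivalent; witness: x=-2, y=1


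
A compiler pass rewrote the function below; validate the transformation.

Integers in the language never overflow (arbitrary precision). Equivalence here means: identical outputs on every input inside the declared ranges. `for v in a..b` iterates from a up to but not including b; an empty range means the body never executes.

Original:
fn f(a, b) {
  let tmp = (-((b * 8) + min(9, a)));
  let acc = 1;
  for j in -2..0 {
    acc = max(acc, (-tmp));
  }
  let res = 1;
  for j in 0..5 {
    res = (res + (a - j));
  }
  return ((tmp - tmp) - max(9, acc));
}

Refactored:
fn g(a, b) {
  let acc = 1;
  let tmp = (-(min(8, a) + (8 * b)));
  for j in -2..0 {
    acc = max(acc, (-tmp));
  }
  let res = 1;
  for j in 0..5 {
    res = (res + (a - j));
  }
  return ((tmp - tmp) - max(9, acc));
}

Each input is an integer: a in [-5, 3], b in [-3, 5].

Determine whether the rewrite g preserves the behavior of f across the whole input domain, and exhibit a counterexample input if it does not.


Equivalent. The suspicious edit (`9` became `8`) never changes the result for any input inside the declared domain.
Across all 81 domain points the two functions coincide.
Spot check at a=2, b=5 — f: tmp := -42 | acc := 1 | iter j=-2: | acc := 42 | iter j=-1: | acc := 42 | res := 1 | iter j=0: | res := 3 | iter j=1: | res := 4 | iter j=2: | res := 4 | iter j=3: | res := 3 | iter j=4: | res := 1 | result -42. g: acc := 1 | tmp := -42 | iter j=-2: | acc := 42 | iter j=-1: | acc := 42 | res := 1 | iter j=0: | res := 3 | iter j=1: | res := 4 | iter j=2: | res := 4 | iter j=3: | res := 3 | iter j=4: | res := 1 | result -42. Both give -42.
verdict: equivalent


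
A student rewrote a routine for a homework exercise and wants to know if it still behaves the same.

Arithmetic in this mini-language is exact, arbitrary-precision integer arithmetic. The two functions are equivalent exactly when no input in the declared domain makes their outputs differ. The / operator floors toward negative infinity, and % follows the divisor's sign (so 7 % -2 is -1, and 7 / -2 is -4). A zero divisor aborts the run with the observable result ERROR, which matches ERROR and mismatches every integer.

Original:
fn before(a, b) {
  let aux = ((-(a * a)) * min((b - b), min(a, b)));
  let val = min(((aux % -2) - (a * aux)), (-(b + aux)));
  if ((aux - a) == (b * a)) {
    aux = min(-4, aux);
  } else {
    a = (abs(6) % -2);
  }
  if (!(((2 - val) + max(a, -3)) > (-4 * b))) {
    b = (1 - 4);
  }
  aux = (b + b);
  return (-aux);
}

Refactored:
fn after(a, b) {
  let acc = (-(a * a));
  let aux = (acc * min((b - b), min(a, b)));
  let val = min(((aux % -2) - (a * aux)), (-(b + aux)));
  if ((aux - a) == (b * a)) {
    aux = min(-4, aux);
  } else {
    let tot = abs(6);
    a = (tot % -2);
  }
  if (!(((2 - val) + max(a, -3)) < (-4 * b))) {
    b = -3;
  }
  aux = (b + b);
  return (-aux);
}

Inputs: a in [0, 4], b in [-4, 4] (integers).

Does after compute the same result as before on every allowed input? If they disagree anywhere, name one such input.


Run the pair on a=0, b=-4.
before: aux = 0; val = 0; ((aux - a) == (b * a)) -> true; aux = -4; (!(((2 - val) + max(a, -3)) > (-4 * b))) -> true; b = -3; aux = -6; return 6
after: acc = 0; aux = 0; val = 0; ((aux - a) == (b * a)) -> true; aux = -4; (!(((2 - val) + max(a, -3)) < (-4 * b))) -> false; aux = -8; return 8
6 and 8 differ, so these are not the same function on this domain.
verdict: not equivalent; witness: a=0, b=-4


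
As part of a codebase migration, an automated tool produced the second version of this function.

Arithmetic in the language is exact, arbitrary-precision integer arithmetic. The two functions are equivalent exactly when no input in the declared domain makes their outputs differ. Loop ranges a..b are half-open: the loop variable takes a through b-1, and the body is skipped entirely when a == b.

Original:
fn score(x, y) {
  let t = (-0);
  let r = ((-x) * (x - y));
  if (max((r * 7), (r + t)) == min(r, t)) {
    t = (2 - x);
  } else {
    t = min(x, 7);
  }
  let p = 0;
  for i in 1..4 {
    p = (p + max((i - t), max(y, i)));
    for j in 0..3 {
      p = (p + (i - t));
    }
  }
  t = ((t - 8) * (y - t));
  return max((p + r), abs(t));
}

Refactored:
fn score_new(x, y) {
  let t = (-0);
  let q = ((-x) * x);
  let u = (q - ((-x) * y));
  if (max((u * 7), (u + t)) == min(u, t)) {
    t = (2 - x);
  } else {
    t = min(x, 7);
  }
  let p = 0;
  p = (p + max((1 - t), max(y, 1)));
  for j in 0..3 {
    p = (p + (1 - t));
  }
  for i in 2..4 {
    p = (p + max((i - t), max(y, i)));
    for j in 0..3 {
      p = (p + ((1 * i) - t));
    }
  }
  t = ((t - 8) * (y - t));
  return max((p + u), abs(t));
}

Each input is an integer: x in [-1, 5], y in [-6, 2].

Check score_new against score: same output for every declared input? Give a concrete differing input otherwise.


Although local variable names differ, and statement counts differ, and loop structure differs, and constant usage differs, and arithmetic usage differs, and min/max/abs usage differs, 63/63 inputs agree.
verdict: equivalent


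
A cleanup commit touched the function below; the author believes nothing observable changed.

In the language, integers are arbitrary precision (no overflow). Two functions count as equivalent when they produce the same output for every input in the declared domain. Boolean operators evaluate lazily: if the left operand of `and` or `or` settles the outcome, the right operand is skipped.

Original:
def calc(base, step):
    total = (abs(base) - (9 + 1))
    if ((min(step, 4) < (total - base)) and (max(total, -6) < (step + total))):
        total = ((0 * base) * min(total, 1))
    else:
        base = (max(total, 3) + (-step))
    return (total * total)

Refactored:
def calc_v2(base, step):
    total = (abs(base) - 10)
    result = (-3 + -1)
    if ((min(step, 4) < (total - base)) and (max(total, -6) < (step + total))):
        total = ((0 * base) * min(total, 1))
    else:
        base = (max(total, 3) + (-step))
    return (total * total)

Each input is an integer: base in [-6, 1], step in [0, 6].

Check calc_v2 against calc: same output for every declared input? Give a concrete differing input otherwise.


The two versions differ — the changes include constant usage differs, and statement counts differ, and local variable names differ.
One worked example (base=-3, step=6) — calc: total = -7; ((min(step, 4) < (total - base)) and (max(total, -6) < (step + total))) -> false; base = -3; return 49; calc_v2: total = -7; result = -4; ((min(step, 4) < (total - base)) and (max(total, -6) < (step + total))) -> false; base = -3; return 49; agreement on 49.
Sweeping the whole domain (56 inputs) finds no disagreement.
verdict: equivalent


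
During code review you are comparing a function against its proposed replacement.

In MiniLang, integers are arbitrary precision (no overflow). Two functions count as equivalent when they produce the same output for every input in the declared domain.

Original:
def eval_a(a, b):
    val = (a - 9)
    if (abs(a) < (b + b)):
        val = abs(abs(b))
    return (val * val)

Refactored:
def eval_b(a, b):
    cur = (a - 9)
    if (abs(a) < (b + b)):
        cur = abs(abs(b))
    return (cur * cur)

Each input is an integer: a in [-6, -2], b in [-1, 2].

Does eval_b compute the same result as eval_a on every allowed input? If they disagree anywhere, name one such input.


Equivalent — the differences include local variable names differ, yet no declared input distinguishes the two.
One worked example (a=-4, b=-1) — eval_a: val becomes -13; next (abs(a) < (b + b)) evaluates to false; next final value 169; eval_b: cur becomes -13; next (abs(a) < (b + b)) evaluates to false; next final value 169; agreement on 169.
Sweeping the whole domain (20 inputs) finds no disagreement.
verdict: equivalent


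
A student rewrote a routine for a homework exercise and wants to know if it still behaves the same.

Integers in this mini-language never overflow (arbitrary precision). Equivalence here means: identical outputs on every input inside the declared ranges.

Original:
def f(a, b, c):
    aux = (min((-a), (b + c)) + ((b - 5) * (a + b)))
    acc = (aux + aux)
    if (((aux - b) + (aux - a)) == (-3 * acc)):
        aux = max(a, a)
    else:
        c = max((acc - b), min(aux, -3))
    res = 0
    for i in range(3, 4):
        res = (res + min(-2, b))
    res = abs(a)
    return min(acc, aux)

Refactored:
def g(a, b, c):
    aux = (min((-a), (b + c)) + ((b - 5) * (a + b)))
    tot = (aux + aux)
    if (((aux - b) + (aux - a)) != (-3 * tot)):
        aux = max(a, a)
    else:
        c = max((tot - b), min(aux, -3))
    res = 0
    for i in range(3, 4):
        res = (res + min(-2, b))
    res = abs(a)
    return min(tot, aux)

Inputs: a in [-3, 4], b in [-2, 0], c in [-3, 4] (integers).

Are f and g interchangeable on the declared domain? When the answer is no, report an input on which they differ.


Evaluate both at a=-3, b=-2, c=-3.
f: aux=30, then acc=60, then (((aux - b) + (aux - a)) == (-3 * acc)) is false, then c=62, then res=0, then (i=3), then res=-2, then res=3, then returns 30
g: aux=30, then tot=60, then (((aux - b) + (aux - a)) != (-3 * tot)) is true, then aux=-3, then res=0, then (i=3), then res=-2, then res=3, then returns -3
30 != -3, so the rewrite changes behavior.
verdict: not equivalent; witness: a=-3, b=-2, c=-3


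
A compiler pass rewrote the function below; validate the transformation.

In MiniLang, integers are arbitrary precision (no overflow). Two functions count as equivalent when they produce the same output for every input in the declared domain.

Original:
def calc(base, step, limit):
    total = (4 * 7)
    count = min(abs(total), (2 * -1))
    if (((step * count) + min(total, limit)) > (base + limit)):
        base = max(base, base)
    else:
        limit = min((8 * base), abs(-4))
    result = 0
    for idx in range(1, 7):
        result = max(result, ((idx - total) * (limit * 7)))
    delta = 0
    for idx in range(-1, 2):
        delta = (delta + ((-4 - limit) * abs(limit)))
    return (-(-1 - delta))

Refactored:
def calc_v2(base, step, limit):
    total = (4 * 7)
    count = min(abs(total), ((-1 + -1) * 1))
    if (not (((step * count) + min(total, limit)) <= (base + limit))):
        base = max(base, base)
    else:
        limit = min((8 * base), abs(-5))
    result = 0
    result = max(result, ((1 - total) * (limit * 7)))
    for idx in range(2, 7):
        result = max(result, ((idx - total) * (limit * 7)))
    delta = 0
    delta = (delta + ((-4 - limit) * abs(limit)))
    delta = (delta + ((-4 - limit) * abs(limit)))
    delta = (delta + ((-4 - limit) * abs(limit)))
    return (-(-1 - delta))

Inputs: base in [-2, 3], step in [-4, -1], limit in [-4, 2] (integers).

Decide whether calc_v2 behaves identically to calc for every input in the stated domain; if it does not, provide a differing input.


Evaluate both at base=2, step=-1, limit=-4.
calc: total=28, then count=-2, then (((step * count) + min(total, limit)) > (base + limit)) is false, then limit=4, then result=0, then (idx=1), then result=0, then (idx=2), then result=0, then (idx=3), then result=0, then (idx=4), then result=0, then (idx=5), then result=0, then (idx=6), then result=0, then delta=0, then (idx=-1), then delta=-32, then (idx=0), then delta=-64, then (idx=1), then delta=-96, then returns -95
calc_v2: total=28, then count=-2, then (not (((step * count) + min(total, limit)) <= (base + limit))) is false, then limit=5, then result=0, then result=0, then (idx=2), then result=0, then (idx=3), then result=0, then (idx=4), then result=0, then (idx=5), then result=0, then (idx=6), then result=0, then delta=0, then delta=-45, then delta=-90, then delta=-135, then returns -134
-95 against -134: the behavior changed.
verdict: not equivalent; witness: base=2, step=-1, limit=-4


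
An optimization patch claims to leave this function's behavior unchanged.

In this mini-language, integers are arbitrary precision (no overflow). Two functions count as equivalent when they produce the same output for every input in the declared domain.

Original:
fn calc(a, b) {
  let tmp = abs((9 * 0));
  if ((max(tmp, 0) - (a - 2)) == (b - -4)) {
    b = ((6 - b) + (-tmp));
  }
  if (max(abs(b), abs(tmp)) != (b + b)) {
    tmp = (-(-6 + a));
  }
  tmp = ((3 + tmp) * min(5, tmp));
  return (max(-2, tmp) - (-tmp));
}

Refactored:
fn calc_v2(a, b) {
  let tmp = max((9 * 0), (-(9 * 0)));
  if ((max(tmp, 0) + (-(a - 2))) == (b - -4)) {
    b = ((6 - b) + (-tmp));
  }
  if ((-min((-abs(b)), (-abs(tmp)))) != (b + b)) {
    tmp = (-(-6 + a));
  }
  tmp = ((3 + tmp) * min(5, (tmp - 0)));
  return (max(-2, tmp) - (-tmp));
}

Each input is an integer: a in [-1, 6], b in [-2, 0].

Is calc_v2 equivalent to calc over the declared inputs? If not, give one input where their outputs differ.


Comparing the listings, the differences include: arithmetic usage differs, plus min/max/abs usage differs, plus constant usage differs.
As a probe, take a=5, b=-2: calc runs tmp=0, then ((max(tmp, 0) - (a - 2)) == (b - -4)) is false, then (max(abs(b), abs(tmp)) != (b + b)) is true, then tmp=1, then tmp=4, then returns 8; calc_v2 runs tmp=0, then ((max(tmp, 0) + (-(a - 2))) == (b - -4)) is false, then ((-min((-abs(b)), (-abs(tmp)))) != (b + b)) is true, then tmp=1, then tmp=4, then returns 8; both end at 8.
Across all 24 domain points the two functions coincide.
verdict: equivalent
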